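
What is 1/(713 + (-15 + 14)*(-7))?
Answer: 1/720 ≈ 0.0013889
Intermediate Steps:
1/(713 + (-15 + 14)*(-7)) = 1/(713 - 1*(-7)) = 1/(713 + 7) = 1/720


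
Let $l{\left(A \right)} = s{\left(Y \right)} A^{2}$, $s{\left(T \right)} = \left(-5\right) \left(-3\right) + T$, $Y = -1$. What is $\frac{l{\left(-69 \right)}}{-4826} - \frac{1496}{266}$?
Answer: $- \frac{328285}{16891} \approx -19.435$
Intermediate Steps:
$s{\left(T \right)} = 15 + T$
$l{\left(A \right)} = 14 A^{2}$ ($l{\left(A \right)} = \left(15 - 1\right) A^{2} = 14 A^{2}$)
$\frac{l{\left(-69 \right)}}{-4826} - \frac{1496}{266} = \frac{14 \left(-69\right)^{2}}{-4826} - \frac{1496}{266} = 14 \cdot 4761 \left(- \frac{1}{4826}\right) - \frac{748}{133} = 66654 \left(- \frac{1}{4826}\right) - \frac{748}{133} = - \frac{33327}{2413} - \frac{748}{133} = - \frac{328285}{16891}$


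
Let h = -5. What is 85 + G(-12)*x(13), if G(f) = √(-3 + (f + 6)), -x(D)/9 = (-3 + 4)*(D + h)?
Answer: 85 - 216*I ≈ 85.0 - 216.0*I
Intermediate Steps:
x(D) = 45 - 9*D (x(D) = -9*(-3 + 4)*(D - 5) = -9*(-5 + D) = 45 - 9*D)
G(f) = √(3 + f) (G(f) = √(-3 + (6 + f)) = √(3 + f))
85 + G(-12)*x(13) = 85 + √(3 - 12)*(45 - 9*13) = 85 + √(-9)*(45 - 117) = 85 + (3*I)*(-72) = 85 - 216*I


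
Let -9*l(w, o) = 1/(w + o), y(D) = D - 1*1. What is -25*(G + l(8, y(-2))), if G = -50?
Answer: 11255/9 ≈ 1250.6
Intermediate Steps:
y(D) = -1 + D (y(D) = D - 1 = -1 + D)
l(w, o) = -1/(9*(o + w)) (l(w, o) = -1/(9*(w + o)) = -1/(9*(o + w)))
-25*(G + l(8, y(-2))) = -25*(-50 - 1/(9*(-1 - 2) + 9*8)) = -25*(-50 - 1/(9*(-3) + 72)) = -25*(-50 - 1/(-27 + 72)) = -25*(-50 - 1/45) = -25*(-2251/45) = 11255/9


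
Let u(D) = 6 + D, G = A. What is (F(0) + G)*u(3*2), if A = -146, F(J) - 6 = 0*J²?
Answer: -1680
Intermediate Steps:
F(J) = 6 (F(J) = 6 + 0*J² = 6 + 0 = 6)
G = -146
(F(0) + G)*u(3*2) = (6 - 146)*(6 + 3*2) = -140*(6 + 6) = -140*12 = -1680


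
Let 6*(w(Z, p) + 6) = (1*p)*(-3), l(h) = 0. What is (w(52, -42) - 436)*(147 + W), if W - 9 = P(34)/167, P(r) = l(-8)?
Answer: -65676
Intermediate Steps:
w(Z, p) = -6 - p/2 (w(Z, p) = -6 + ((1*p)*(-3))/6 = -6 + (p*(-3))/6 = -6 + (-3*p)/6 = -6 - p/2)
P(r) = 0
W = 9 (W = 9 + 0/167 = 9 + 0*(1/167) = 9 + 0 = 9)
(w(52, -42) - 436)*(147 + W) = ((-6 - ½*(-42)) - 436)*(147 + 9) = ((-6 + 21) - 436)*156 = (15 - 436)*156 = -421*156 = -65676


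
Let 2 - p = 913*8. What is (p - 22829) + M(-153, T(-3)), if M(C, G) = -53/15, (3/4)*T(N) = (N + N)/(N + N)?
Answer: -452018/15 ≈ -30135.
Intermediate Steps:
p = -7302 (p = 2 - 913*8 = 2 - 1*7304 = 2 - 7304 = -7302)
T(N) = 4/3 (T(N) = 4*((N + N)/(N + N))/3 = 4*((2*N)/((2*N)))/3 = 4*((2*N)*(1/(2*N)))/3 = (4/3)*1 = 4/3)
M(C, G) = -53/15 (M(C, G) = -53*1/15 = -53/15)
(p - 22829) + M(-153, T(-3)) = (-7302 - 22829) - 53/15 = -30131 - 53/15 = -452018/15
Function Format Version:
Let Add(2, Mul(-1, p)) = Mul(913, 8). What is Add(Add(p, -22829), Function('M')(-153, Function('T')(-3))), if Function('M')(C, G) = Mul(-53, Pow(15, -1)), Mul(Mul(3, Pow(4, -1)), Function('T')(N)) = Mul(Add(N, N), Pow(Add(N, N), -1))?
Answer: Rational(-452018, 15) ≈ -30135.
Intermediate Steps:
p = -7302 (p = Add(2, Mul(-1, Mul(913, 8))) = Add(2, Mul(-1, 7304)) = Add(2, -7304) = -7302)
Function('T')(N) = Rational(4, 3) (Function('T')(N) = Mul(Rational(4, 3), Mul(Add(N, N), Pow(Add(N, N), -1))) = Mul(Rational(4, 3), Mul(Mul(2, N), Pow(Mul(2, N), -1))) = Mul(Rational(4, 3), Mul(Mul(2, N), Mul(Rational(1, 2), Pow(N, -1)))) = Mul(Rational(4, 3), 1) = Rational(4, 3))
Function('M')(C, G) = Rational(-53, 15) (Function('M')(C, G) = Mul(-53, Rational(1, 15)) = Rational(-53, 15))
Add(Add(p, -22829), Function('M')(-153, Function('T')(-3))) = Add(Add(-7302, -22829), Rational(-53, 15)) = Add(-30131, Rational(-53, 15)) = Rational(-452018, 15)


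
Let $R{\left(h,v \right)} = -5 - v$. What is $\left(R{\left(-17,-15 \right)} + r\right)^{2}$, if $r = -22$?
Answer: $144$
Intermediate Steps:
$\left(R{\left(-17,-15 \right)} + r\right)^{2} = \left(\left(-5 - -15\right) - 22\right)^{2} = \left(\left(-5 + 15\right) - 22\right)^{2} = \left(10 - 22\right)^{2} = \left(-12\right)^{2} = 144$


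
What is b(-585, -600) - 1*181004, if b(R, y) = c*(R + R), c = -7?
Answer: -172814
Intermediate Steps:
b(R, y) = -14*R (b(R, y) = -7*(R + R) = -14*R)
b(-585, -600) - 1*181004 = -14*(-585) - 1*181004 = 8190 - 181004 = -172814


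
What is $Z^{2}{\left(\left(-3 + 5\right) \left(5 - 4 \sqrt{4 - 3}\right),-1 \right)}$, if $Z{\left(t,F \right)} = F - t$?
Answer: $9$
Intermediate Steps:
$Z^{2}{\left(\left(-3 + 5\right) \left(5 - 4 \sqrt{4 - 3}\right),-1 \right)} = \left(-1 - \left(-3 + 5\right) \left(5 - 4 \sqrt{4 - 3}\right)\right)^{2} = \left(-1 - 2 \left(5 - 4 \sqrt{1}\right)\right)^{2} = \left(-1 - 2 \left(5 - 4\right)\right)^{2} = \left(-1 - 2 \cdot 1\right)^{2} = \left(-1 - 2\right)^{2} = \left(-3\right)^{2} = 9$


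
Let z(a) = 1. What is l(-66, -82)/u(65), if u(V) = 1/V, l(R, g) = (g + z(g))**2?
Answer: 426465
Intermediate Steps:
l(R, g) = (1 + g)**2 (l(R, g) = (g + 1)**2 = (1 + g)**2)
l(-66, -82)/u(65) = (1 - 82)**2/(1/65) = (-81)**2/(1/65) = 6561*65 = 426465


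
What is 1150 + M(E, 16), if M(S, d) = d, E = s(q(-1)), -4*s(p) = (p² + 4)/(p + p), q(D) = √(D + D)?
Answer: 1166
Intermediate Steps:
q(D) = √2*√D (q(D) = √(2*D) = √2*√D)
s(p) = -(4 + p²)/(8*p) (s(p) = -(p² + 4)/(4*(p + p)) = -(4 + p²)/(4*(2*p)) = -(4 + p²)*1/(2*p)/4 = -(4 + p²)/(8*p))
E = I*√2/8 (E = (-4 - (√2*√(-1))²)/(8*((√2*√(-1)))) = (-4 - (√2*I)²)/(8*((√2*I))) = (-4 - (I*√2)²)/(8*((I*√2))) = (-I*√2/2)*(-4 - 1*(-2))/8 = (-I*√2/2)*(-4 + 2)/8 = (⅛)*(-I*√2/2)*(-2) = I*√2/8 ≈ 0.17678*I)
1150 + M(E, 16) = 1150 + 16 = 1166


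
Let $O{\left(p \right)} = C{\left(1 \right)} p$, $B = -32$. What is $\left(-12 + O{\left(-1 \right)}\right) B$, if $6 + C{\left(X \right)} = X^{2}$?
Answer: $224$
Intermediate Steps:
$C{\left(X \right)} = -6 + X^{2}$
$O{\left(p \right)} = - 5 p$ ($O{\left(p \right)} = \left(-6 + 1^{2}\right) p = \left(-6 + 1\right) p = - 5 p$)
$\left(-12 + O{\left(-1 \right)}\right) B = \left(-12 - -5\right) \left(-32\right) = \left(-12 + 5\right) \left(-32\right) = \left(-7\right) \left(-32\right) = 224$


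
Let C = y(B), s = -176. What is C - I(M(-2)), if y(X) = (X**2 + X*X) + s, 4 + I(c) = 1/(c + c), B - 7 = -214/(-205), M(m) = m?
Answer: -7117567/168100 ≈ -42.341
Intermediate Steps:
B = 1649/205 (B = 7 - 214/(-205) = 7 - 214*(-1/205) = 7 + 214/205 = 1649/205 ≈ 8.0439)
I(c) = -4 + 1/(2*c) (I(c) = -4 + 1/(c + c) = -4 + 1/(2*c))
y(X) = -176 + 2*X**2 (y(X) = (X**2 + X*X) - 176 = (X**2 + X**2) - 176 = 2*X**2 - 176 = -176 + 2*X**2)
C = -1957998/42025 (C = -176 + 2*(1649/205)**2 = -176 + 2*(2719201/42025) = -176 + 5438402/42025 = -1957998/42025 ≈ -46.591)
C - I(M(-2)) = -1957998/42025 - (-4 + (1/2)/(-2)) = -1957998/42025 - (-4 + (1/2)*(-1/2)) = -1957998/42025 - (-4 - 1/4) = -1957998/42025 - 1*(-17/4) = -1957998/42025 + 17/4 = -7117567/168100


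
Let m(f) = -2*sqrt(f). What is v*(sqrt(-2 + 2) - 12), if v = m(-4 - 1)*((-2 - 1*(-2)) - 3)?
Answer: -72*I*sqrt(5) ≈ -161.0*I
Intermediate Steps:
v = 6*I*sqrt(5) (v = (-2*sqrt(-4 - 1))*((-2 - 1*(-2)) - 3) = (-2*I*sqrt(5))*((-2 + 2) - 3) = (-2*I*sqrt(5))*(0 - 3) = -2*I*sqrt(5)*(-3) = 6*I*sqrt(5) ≈ 13.416*I)
v*(sqrt(-2 + 2) - 12) = (6*I*sqrt(5))*(sqrt(-2 + 2) - 12) = (6*I*sqrt(5))*(sqrt(0) - 12) = (6*I*sqrt(5))*(0 - 12) = (6*I*sqrt(5))*(-12) = -72*I*sqrt(5)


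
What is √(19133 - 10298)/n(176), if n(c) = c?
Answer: √8835/176 ≈ 0.53406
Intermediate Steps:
√(19133 - 10298)/n(176) = √(19133 - 10298)/176 = √8835*(1/176) = √8835/176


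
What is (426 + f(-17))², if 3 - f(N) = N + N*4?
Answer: 264196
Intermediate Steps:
f(N) = 3 - 5*N (f(N) = 3 - (N + N*4) = 3 - (N + 4*N) = 3 - 5*N)
(426 + f(-17))² = (426 + (3 - 5*(-17)))² = (426 + (3 + 85))² = (426 + 88)² = 514² = 264196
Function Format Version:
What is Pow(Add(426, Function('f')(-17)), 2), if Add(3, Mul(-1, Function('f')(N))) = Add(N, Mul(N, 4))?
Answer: 264196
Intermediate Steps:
Function('f')(N) = Add(3, Mul(-5, N)) (Function('f')(N) = Add(3, Mul(-1, Add(N, Mul(N, 4)))) = Add(3, Mul(-1, Add(N, Mul(4, N)))) = Add(3, Mul(-1, Mul(5, N))) = Add(3, Mul(-5, N)))
Pow(Add(426, Function('f')(-17)), 2) = Pow(Add(426, Add(3, Mul(-5, -17))), 2) = Pow(Add(426, Add(3, 85)), 2) = Pow(Add(426, 88), 2) = Pow(514, 2) = 264196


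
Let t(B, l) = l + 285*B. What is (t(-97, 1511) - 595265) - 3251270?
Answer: -3872669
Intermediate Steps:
(t(-97, 1511) - 595265) - 3251270 = ((1511 + 285*(-97)) - 595265) - 3251270 = ((1511 - 27645) - 595265) - 3251270 = (-26134 - 595265) - 3251270 = -621399 - 3251270 = -3872669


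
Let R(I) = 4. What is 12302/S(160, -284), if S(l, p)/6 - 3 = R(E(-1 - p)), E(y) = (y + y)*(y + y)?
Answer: 6151/21 ≈ 292.90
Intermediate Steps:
E(y) = 4*y² (E(y) = (2*y)*(2*y) = 4*y²)
S(l, p) = 42 (S(l, p) = 18 + 6*4 = 18 + 24 = 42)
12302/S(160, -284) = 12302/42 = 12302*(1/42) = 6151/21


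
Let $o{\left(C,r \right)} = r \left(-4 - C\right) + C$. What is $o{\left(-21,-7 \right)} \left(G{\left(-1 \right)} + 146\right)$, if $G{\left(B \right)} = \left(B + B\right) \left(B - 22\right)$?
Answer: $-26880$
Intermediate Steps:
$G{\left(B \right)} = 2 B \left(-22 + B\right)$
$o{\left(C,r \right)} = C + r \left(-4 - C\right)$
$o{\left(-21,-7 \right)} \left(G{\left(-1 \right)} + 146\right) = \left(-21 - -28 - \left(-21\right) \left(-7\right)\right) \left(2 \left(-1\right) \left(-22 - 1\right) + 146\right) = \left(-21 + 28 - 147\right) \left(2 \left(-1\right) \left(-23\right) + 146\right) = - 140 \left(46 + 146\right) = \left(-140\right) 192 = -26880$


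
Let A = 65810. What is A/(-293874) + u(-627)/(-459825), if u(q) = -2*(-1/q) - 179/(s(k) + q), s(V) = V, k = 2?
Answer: -1976432435601982/8825718099515625 ≈ -0.22394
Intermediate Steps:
u(q) = -179/(2 + q) + 2/q (u(q) = -2*(-1/q) - 179/(2 + q) = -(-2)/q - 179/(2 + q) = 2/q - 179/(2 + q) = -179/(2 + q) + 2/q)
A/(-293874) + u(-627)/(-459825) = 65810/(-293874) + ((4 - 177*(-627))/((-627)*(2 - 627)))/(-459825) = 65810*(-1/293874) - 1/627*(4 + 110979)/(-625)*(-1/459825) = -32905/146937 - 1/627*(-1/625)*110983*(-1/459825) = -32905/146937 + (110983/391875)*(-1/459825) = -32905/146937 - 110983/180193921875 = -1976432435601982/8825718099515625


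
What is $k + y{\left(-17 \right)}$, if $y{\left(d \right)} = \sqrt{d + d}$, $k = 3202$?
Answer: $3202 + i \sqrt{34} \approx 3202.0 + 5.831 i$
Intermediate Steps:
$y{\left(d \right)} = \sqrt{2} \sqrt{d}$ ($y{\left(d \right)} = \sqrt{2 d} = \sqrt{2} \sqrt{d}$)
$k + y{\left(-17 \right)} = 3202 + \sqrt{2} \sqrt{-17} = 3202 + \sqrt{2} i \sqrt{17} = 3202 + i \sqrt{34}$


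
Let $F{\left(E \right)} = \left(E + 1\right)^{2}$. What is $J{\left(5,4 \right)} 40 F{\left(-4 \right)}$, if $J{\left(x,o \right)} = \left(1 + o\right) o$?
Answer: $7200$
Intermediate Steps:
$J{\left(x,o \right)} = o \left(1 + o\right)$
$F{\left(E \right)} = \left(1 + E\right)^{2}$
$J{\left(5,4 \right)} 40 F{\left(-4 \right)} = 4 \left(1 + 4\right) 40 \left(1 - 4\right)^{2} = 4 \cdot 5 \cdot 40 \left(-3\right)^{2} = 20 \cdot 40 \cdot 9 = 800 \cdot 9 = 7200$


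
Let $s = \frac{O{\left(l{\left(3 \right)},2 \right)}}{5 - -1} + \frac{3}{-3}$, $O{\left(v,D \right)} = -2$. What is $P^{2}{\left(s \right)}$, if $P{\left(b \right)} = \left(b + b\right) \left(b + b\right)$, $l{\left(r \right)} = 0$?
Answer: $\frac{4096}{81} \approx 50.568$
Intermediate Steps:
$s = - \frac{4}{3}$ ($s = - \frac{2}{5 - -1} + \frac{3}{-3} = - \frac{2}{5 + 1} + 3 \left(- \frac{1}{3}\right) = - \frac{2}{6} - 1 = \left(-2\right) \frac{1}{6} - 1 = - \frac{1}{3} - 1 = - \frac{4}{3} \approx -1.3333$)
$P{\left(b \right)} = 4 b^{2}$ ($P{\left(b \right)} = 2 b 2 b = 4 b^{2}$)
$P^{2}{\left(s \right)} = \left(4 \left(- \frac{4}{3}\right)^{2}\right)^{2} = \left(4 \cdot \frac{16}{9}\right)^{2} = \left(\frac{64}{9}\right)^{2} = \frac{4096}{81}$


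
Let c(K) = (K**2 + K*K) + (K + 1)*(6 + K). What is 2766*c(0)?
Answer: 16596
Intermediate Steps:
c(K) = 2*K**2 + (1 + K)*(6 + K) (c(K) = (K**2 + K**2) + (1 + K)*(6 + K) = 2*K**2 + (1 + K)*(6 + K))
2766*c(0) = 2766*(6 + 3*0**2 + 7*0) = 2766*(6 + 3*0 + 0) = 2766*(6 + 0 + 0) = 2766*6 = 16596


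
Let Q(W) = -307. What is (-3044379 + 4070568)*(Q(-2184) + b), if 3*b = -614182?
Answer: -210403977489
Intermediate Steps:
b = -614182/3 (b = (⅓)*(-614182) = -614182/3 ≈ -2.0473e+5)
(-3044379 + 4070568)*(Q(-2184) + b) = (-3044379 + 4070568)*(-307 - 614182/3) = 1026189*(-615103/3) = -210403977489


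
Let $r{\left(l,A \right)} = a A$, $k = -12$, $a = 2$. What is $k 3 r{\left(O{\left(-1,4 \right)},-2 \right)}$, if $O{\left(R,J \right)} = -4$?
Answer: $144$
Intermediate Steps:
$r{\left(l,A \right)} = 2 A$
$k 3 r{\left(O{\left(-1,4 \right)},-2 \right)} = \left(-12\right) 3 \cdot 2 \left(-2\right) = \left(-36\right) \left(-4\right) = 144$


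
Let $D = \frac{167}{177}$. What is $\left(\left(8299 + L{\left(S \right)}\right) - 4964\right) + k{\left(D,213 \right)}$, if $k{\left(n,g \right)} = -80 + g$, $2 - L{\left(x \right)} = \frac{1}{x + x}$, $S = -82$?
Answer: $\frac{569081}{164} \approx 3470.0$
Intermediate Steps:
$L{\left(x \right)} = 2 - \frac{1}{2 x}$ ($L{\left(x \right)} = 2 - \frac{1}{x + x} = 2 - \frac{1}{2 x}$)
$D = \frac{167}{177}$ ($D = 167 \cdot \frac{1}{177} = \frac{167}{177} \approx 0.9435$)
$\left(\left(8299 + L{\left(S \right)}\right) - 4964\right) + k{\left(D,213 \right)} = \left(\left(8299 + \left(2 - \frac{1}{2 \left(-82\right)}\right)\right) - 4964\right) + \left(-80 + 213\right) = \left(\left(8299 + \left(2 - - \frac{1}{164}\right)\right) - 4964\right) + 133 = \left(\left(8299 + \left(2 + \frac{1}{164}\right)\right) - 4964\right) + 133 = \left(\left(8299 + \frac{329}{164}\right) - 4964\right) + 133 = \left(\frac{1361365}{164} - 4964\right) + 133 = \frac{547269}{164} + 133 = \frac{569081}{164}$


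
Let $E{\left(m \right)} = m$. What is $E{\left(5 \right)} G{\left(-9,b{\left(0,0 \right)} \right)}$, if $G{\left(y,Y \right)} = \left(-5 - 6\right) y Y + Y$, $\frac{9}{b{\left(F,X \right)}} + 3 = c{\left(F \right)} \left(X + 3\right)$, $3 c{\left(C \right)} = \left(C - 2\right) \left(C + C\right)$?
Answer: $-1500$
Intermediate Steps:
$c{\left(C \right)} = \frac{2 C \left(-2 + C\right)}{3}$ ($c{\left(C \right)} = \frac{\left(C - 2\right) \left(C + C\right)}{3} = \frac{\left(-2 + C\right) 2 C}{3} = \frac{2 C \left(-2 + C\right)}{3}$)
$b{\left(F,X \right)} = \frac{9}{-3 + \frac{2 F \left(-2 + F\right) \left(3 + X\right)}{3}}$ ($b{\left(F,X \right)} = \frac{9}{-3 + \frac{2 F \left(-2 + F\right)}{3} \left(X + 3\right)} = \frac{9}{-3 + \frac{2 F \left(-2 + F\right)}{3} \left(3 + X\right)} = \frac{9}{-3 + \frac{2 F \left(-2 + F\right) \left(3 + X\right)}{3}}$)
$G{\left(y,Y \right)} = Y - 11 Y y$ ($G{\left(y,Y \right)} = - 11 y Y + Y = - 11 Y y + Y = Y - 11 Y y$)
$E{\left(5 \right)} G{\left(-9,b{\left(0,0 \right)} \right)} = 5 \frac{27}{-9 + 6 \cdot 0 \left(-2 + 0\right) + 2 \cdot 0 \cdot 0 \left(-2 + 0\right)} \left(1 - -99\right) = 5 \frac{27}{-9 + 6 \cdot 0 \left(-2\right) + 2 \cdot 0 \cdot 0 \left(-2\right)} \left(1 + 99\right) = 5 \frac{27}{-9 + 0 + 0} \cdot 100 = 5 \frac{27}{-9} \cdot 100 = 5 \cdot 27 \left(- \frac{1}{9}\right) 100 = 5 \left(\left(-3\right) 100\right) = 5 \left(-300\right) = -1500$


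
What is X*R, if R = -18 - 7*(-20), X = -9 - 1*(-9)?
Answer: 0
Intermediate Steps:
X = 0 (X = -9 + 9 = 0)
R = 122 (R = -18 + 140 = 122)
X*R = 0*122 = 0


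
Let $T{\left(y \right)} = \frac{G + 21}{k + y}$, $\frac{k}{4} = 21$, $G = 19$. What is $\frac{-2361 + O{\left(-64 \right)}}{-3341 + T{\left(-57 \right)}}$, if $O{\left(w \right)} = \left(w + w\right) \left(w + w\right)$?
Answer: $- \frac{378621}{90167} \approx -4.1991$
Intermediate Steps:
$O{\left(w \right)} = 4 w^{2}$ ($O{\left(w \right)} = 2 w 2 w = 4 w^{2}$)
$k = 84$ ($k = 4 \cdot 21 = 84$)
$T{\left(y \right)} = \frac{40}{84 + y}$ ($T{\left(y \right)} = \frac{19 + 21}{84 + y} = \frac{40}{84 + y}$)
$\frac{-2361 + O{\left(-64 \right)}}{-3341 + T{\left(-57 \right)}} = \frac{-2361 + 4 \left(-64\right)^{2}}{-3341 + \frac{40}{84 - 57}} = \frac{-2361 + 4 \cdot 4096}{-3341 + \frac{40}{27}} = \frac{-2361 + 16384}{-3341 + 40 \cdot \frac{1}{27}} = \frac{14023}{-3341 + \frac{40}{27}} = \frac{14023}{- \frac{90167}{27}} = 14023 \left(- \frac{27}{90167}\right) = - \frac{378621}{90167}$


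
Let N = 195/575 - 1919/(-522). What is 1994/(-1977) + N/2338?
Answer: -93127212383/92490742260 ≈ -1.0069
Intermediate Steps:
N = 241043/60030 (N = 195*(1/575) - 1919*(-1/522) = 39/115 + 1919/522 = 241043/60030 ≈ 4.0154)
1994/(-1977) + N/2338 = 1994/(-1977) + (241043/60030)/2338 = 1994*(-1/1977) + (241043/60030)*(1/2338) = -1994/1977 + 241043/140350140 = -93127212383/92490742260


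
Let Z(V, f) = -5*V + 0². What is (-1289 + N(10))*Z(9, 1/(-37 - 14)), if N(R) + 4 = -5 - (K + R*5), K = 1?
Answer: 60705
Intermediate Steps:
N(R) = -10 - 5*R (N(R) = -4 + (-5 - (1 + R*5)) = -4 + (-5 - (1 + 5*R)) = -4 + (-5 + (-1 - 5*R)) = -4 + (-6 - 5*R) = -10 - 5*R)
Z(V, f) = -5*V (Z(V, f) = -5*V + 0 = -5*V)
(-1289 + N(10))*Z(9, 1/(-37 - 14)) = (-1289 + (-10 - 5*10))*(-5*9) = (-1289 + (-10 - 50))*(-45) = (-1289 - 60)*(-45) = -1349*(-45) = 60705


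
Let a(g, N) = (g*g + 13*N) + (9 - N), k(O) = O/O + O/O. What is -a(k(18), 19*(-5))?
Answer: 1127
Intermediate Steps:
k(O) = 2 (k(O) = 1 + 1 = 2)
a(g, N) = 9 + g**2 + 12*N (a(g, N) = (g**2 + 13*N) + (9 - N) = 9 + g**2 + 12*N)
-a(k(18), 19*(-5)) = -(9 + 2**2 + 12*(19*(-5))) = -(9 + 4 + 12*(-95)) = -(9 + 4 - 1140) = -1*(-1127) = 1127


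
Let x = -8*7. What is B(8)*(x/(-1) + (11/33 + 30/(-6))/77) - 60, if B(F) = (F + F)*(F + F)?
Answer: 470596/33 ≈ 14260.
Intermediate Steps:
x = -56
B(F) = 4*F**2 (B(F) = (2*F)*(2*F) = 4*F**2)
B(8)*(x/(-1) + (11/33 + 30/(-6))/77) - 60 = (4*8**2)*(-56/(-1) + (11/33 + 30/(-6))/77) - 60 = (4*64)*(-56*(-1) + (11*(1/33) + 30*(-1/6))*(1/77)) - 60 = 256*(56 + (1/3 - 5)*(1/77)) - 60 = 256*(56 - 14/3*1/77) - 60 = 256*(56 - 2/33) - 60 = 256*(1846/33) - 60 = 472576/33 - 60 = 470596/33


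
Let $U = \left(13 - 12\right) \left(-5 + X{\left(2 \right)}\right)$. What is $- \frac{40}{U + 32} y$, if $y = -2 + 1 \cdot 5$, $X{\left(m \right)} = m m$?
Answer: $- \frac{120}{31} \approx -3.871$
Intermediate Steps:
$X{\left(m \right)} = m^{2}$
$y = 3$ ($y = -2 + 5 = 3$)
$U = -1$ ($U = \left(13 - 12\right) \left(-5 + 2^{2}\right) = 1 \left(-5 + 4\right) = 1 \left(-1\right) = -1$)
$- \frac{40}{U + 32} y = - \frac{40}{-1 + 32} \cdot 3 = - \frac{40}{31} \cdot 3 = \left(-40\right) \frac{1}{31} \cdot 3 = \left(- \frac{40}{31}\right) 3 = - \frac{120}{31}$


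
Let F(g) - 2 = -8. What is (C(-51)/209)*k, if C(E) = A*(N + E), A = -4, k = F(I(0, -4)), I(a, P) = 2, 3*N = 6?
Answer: -1176/209 ≈ -5.6268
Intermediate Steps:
N = 2 (N = (1/3)*6 = 2)
F(g) = -6 (F(g) = 2 - 8 = -6)
k = -6
C(E) = -8 - 4*E (C(E) = -4*(2 + E) = -8 - 4*E)
(C(-51)/209)*k = ((-8 - 4*(-51))/209)*(-6) = ((-8 + 204)*(1/209))*(-6) = (196*(1/209))*(-6) = (196/209)*(-6) = -1176/209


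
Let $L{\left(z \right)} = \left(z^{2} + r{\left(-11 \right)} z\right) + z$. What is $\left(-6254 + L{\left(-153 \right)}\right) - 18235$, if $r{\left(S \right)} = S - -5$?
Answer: $-315$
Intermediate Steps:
$r{\left(S \right)} = 5 + S$ ($r{\left(S \right)} = S + 5 = 5 + S$)
$L{\left(z \right)} = z^{2} - 5 z$ ($L{\left(z \right)} = \left(z^{2} + \left(5 - 11\right) z\right) + z = \left(z^{2} - 6 z\right) + z = z^{2} - 5 z$)
$\left(-6254 + L{\left(-153 \right)}\right) - 18235 = \left(-6254 - 153 \left(-5 - 153\right)\right) - 18235 = \left(-6254 - -24174\right) - 18235 = \left(-6254 + 24174\right) - 18235 = 17920 - 18235 = -315$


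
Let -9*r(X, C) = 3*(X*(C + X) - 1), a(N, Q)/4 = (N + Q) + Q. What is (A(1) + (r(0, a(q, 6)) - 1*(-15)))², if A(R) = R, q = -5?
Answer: 2401/9 ≈ 266.78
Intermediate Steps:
a(N, Q) = 4*N + 8*Q (a(N, Q) = 4*((N + Q) + Q) = 4*(N + 2*Q) = 4*N + 8*Q)
r(X, C) = ⅓ - X*(C + X)/3 (r(X, C) = -(X*(C + X) - 1)/3 = -(-1 + X*(C + X))/3 = -(-3 + 3*X*(C + X))/9 = ⅓ - X*(C + X)/3)
(A(1) + (r(0, a(q, 6)) - 1*(-15)))² = (1 + ((⅓ - ⅓*0² - ⅓*(4*(-5) + 8*6)*0) - 1*(-15)))² = (1 + ((⅓ - ⅓*0 - ⅓*(-20 + 48)*0) + 15))² = (1 + ((⅓ + 0 - ⅓*28*0) + 15))² = (1 + ((⅓ + 0 + 0) + 15))² = (1 + (⅓ + 15))² = (1 + 46/3)² = (49/3)² = 2401/9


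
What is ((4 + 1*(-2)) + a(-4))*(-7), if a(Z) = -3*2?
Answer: 28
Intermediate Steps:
a(Z) = -6
((4 + 1*(-2)) + a(-4))*(-7) = ((4 + 1*(-2)) - 6)*(-7) = ((4 - 2) - 6)*(-7) = (2 - 6)*(-7) = -4*(-7) = 28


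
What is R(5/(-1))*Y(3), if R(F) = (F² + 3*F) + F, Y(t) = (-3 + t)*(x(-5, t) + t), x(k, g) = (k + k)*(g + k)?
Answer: 0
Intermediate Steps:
x(k, g) = 2*k*(g + k) (x(k, g) = (2*k)*(g + k) = 2*k*(g + k))
Y(t) = (-3 + t)*(50 - 9*t) (Y(t) = (-3 + t)*(2*(-5)*(t - 5) + t) = (-3 + t)*(2*(-5)*(-5 + t) + t) = (-3 + t)*((50 - 10*t) + t) = (-3 + t)*(50 - 9*t))
R(F) = F² + 4*F
R(5/(-1))*Y(3) = ((5/(-1))*(4 + 5/(-1)))*(-150 - 9*3² + 77*3) = ((5*(-1))*(4 + 5*(-1)))*(-150 - 9*9 + 231) = (-5*(4 - 5))*(-150 - 81 + 231) = -5*(-1)*0 = 5*0 = 0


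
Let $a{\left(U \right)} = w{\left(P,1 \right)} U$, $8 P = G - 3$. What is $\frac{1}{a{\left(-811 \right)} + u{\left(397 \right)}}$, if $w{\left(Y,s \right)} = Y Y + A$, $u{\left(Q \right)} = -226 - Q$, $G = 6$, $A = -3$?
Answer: $\frac{64}{108541} \approx 0.00058964$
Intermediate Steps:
$P = \frac{3}{8}$ ($P = \frac{6 - 3}{8} = \frac{1}{8} \cdot 3 = \frac{3}{8} \approx 0.375$)
$w{\left(Y,s \right)} = -3 + Y^{2}$ ($w{\left(Y,s \right)} = Y Y - 3 = Y^{2} - 3 = -3 + Y^{2}$)
$a{\left(U \right)} = - \frac{183 U}{64}$ ($a{\left(U \right)} = \left(-3 + \left(\frac{3}{8}\right)^{2}\right) U = \left(-3 + \frac{9}{64}\right) U = - \frac{183 U}{64}$)
$\frac{1}{a{\left(-811 \right)} + u{\left(397 \right)}} = \frac{1}{\left(- \frac{183}{64}\right) \left(-811\right) - 623} = \frac{1}{\frac{148413}{64} - 623} = \frac{1}{\frac{108541}{64}} = \frac{64}{108541}$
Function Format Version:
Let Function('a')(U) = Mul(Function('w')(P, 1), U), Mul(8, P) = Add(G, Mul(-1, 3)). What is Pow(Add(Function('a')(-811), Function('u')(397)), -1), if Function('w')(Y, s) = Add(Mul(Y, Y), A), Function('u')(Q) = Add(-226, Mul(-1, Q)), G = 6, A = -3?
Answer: Rational(64, 108541) ≈ 0.00058964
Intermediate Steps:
P = Rational(3, 8) (P = Mul(Rational(1, 8), Add(6, Mul(-1, 3))) = Mul(Rational(1, 8), Add(6, -3)) = Mul(Rational(1, 8), 3) = Rational(3, 8) ≈ 0.37500)
Function('w')(Y, s) = Add(-3, Pow(Y, 2)) (Function('w')(Y, s) = Add(Mul(Y, Y), -3) = Add(Pow(Y, 2), -3) = Add(-3, Pow(Y, 2)))
Function('a')(U) = Mul(Rational(-183, 64), U) (Function('a')(U) = Mul(Add(-3, Pow(Rational(3, 8), 2)), U) = Mul(Add(-3, Rational(9, 64)), U) = Mul(Rational(-183, 64), U))
Pow(Add(Function('a')(-811), Function('u')(397)), -1) = Pow(Add(Mul(Rational(-183, 64), -811), Add(-226, Mul(-1, 397))), -1) = Pow(Add(Rational(148413, 64), Add(-226, -397)), -1) = Pow(Add(Rational(148413, 64), -623), -1) = Pow(Rational(108541, 64), -1) = Rational(64, 108541)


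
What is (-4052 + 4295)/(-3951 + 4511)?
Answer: 243/560 ≈ 0.43393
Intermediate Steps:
(-4052 + 4295)/(-3951 + 4511) = 243/560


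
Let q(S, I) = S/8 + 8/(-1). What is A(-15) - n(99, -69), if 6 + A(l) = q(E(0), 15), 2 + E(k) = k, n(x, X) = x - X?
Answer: -729/4 ≈ -182.25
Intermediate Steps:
E(k) = -2 + k
q(S, I) = -8 + S/8 (q(S, I) = S*(1/8) + 8*(-1) = S/8 - 8 = -8 + S/8)
A(l) = -57/4 (A(l) = -6 + (-8 + (-2 + 0)/8) = -6 + (-8 + (1/8)*(-2)) = -6 + (-8 - 1/4) = -6 - 33/4 = -57/4)
A(-15) - n(99, -69) = -57/4 - (99 - 1*(-69)) = -57/4 - (99 + 69) = -57/4 - 1*168 = -57/4 - 168 = -729/4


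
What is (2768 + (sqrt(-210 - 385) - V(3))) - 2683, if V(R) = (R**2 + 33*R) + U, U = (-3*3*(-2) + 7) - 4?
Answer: -44 + I*sqrt(595) ≈ -44.0 + 24.393*I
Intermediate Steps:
U = 21 (U = (-9*(-2) + 7) - 4 = (18 + 7) - 4 = 25 - 4 = 21)
V(R) = 21 + R**2 + 33*R (V(R) = (R**2 + 33*R) + 21 = 21 + R**2 + 33*R)
(2768 + (sqrt(-210 - 385) - V(3))) - 2683 = (2768 + (sqrt(-210 - 385) - (21 + 3**2 + 33*3))) - 2683 = (2768 + (sqrt(-595) - (21 + 9 + 99))) - 2683 = (2768 + (I*sqrt(595) - 1*129)) - 2683 = (2768 + (I*sqrt(595) - 129)) - 2683 = (2768 + (-129 + I*sqrt(595))) - 2683 = (2639 + I*sqrt(595)) - 2683 = -44 + I*sqrt(595)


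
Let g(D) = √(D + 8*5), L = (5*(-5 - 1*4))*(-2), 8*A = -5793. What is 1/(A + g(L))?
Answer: -46344/33550529 - 64*√130/33550529 ≈ -0.0014031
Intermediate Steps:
A = -5793/8 (A = (⅛)*(-5793) = -5793/8 ≈ -724.13)
L = 90 (L = (5*(-5 - 4))*(-2) = (5*(-9))*(-2) = -45*(-2) = 90)
g(D) = √(40 + D) (g(D) = √(D + 40) = √(40 + D))
1/(A + g(L)) = 1/(-5793/8 + √(40 + 90)) = 1/(-5793/8 + √130)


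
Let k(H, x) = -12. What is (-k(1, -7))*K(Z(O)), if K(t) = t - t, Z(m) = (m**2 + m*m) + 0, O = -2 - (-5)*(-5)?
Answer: 0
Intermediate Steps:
O = -27 (O = -2 - 1*25 = -2 - 25 = -27)
Z(m) = 2*m**2 (Z(m) = (m**2 + m**2) + 0 = 2*m**2 + 0 = 2*m**2)
K(t) = 0
(-k(1, -7))*K(Z(O)) = -1*(-12)*0 = 12*0 = 0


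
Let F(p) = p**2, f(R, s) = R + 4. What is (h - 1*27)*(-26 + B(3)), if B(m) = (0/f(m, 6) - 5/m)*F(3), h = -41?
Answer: 2788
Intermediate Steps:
f(R, s) = 4 + R
B(m) = -45/m (B(m) = (0/(4 + m) - 5/m)*3**2 = (0 - 5/m)*9 = -5/m*9 = -45/m)
(h - 1*27)*(-26 + B(3)) = (-41 - 1*27)*(-26 - 45/3) = (-41 - 27)*(-26 - 45*1/3) = -68*(-26 - 15) = -68*(-41) = 2788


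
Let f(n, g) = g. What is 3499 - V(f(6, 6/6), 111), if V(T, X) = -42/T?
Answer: 3541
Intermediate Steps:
3499 - V(f(6, 6/6), 111) = 3499 - (-42)/(6/6) = 3499 - (-42)/(6*(⅙)) = 3499 - (-42)/1 = 3499 - (-42) = 3499 - 1*(-42) = 3499 + 42 = 3541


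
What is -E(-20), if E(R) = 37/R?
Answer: 37/20 ≈ 1.8500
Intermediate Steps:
-E(-20) = -37/(-20) = -37*(-1)/20 = -1*(-37/20) = 37/20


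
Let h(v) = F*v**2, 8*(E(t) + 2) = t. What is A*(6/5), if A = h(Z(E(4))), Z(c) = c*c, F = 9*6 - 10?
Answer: 2673/10 ≈ 267.30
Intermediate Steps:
E(t) = -2 + t/8
F = 44 (F = 54 - 10 = 44)
Z(c) = c**2
h(v) = 44*v**2
A = 891/4 (A = 44*((-2 + (1/8)*4)**2)**2 = 44*((-2 + 1/2)**2)**2 = 44*((-3/2)**2)**2 = 44*(9/4)**2 = 44*(81/16) = 891/4 ≈ 222.75)
A*(6/5) = 891*(6/5)/4 = 891*(6*(1/5))/4 = (891/4)*(6/5) = 2673/10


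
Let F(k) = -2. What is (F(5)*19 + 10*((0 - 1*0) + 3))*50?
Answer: -400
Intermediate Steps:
(F(5)*19 + 10*((0 - 1*0) + 3))*50 = (-2*19 + 10*((0 - 1*0) + 3))*50 = (-38 + 10*((0 + 0) + 3))*50 = (-38 + 10*(0 + 3))*50 = (-38 + 10*3)*50 = (-38 + 30)*50 = -8*50 = -400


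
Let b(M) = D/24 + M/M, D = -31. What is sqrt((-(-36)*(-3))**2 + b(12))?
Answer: sqrt(1679574)/12 ≈ 108.00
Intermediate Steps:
b(M) = -7/24 (b(M) = -31/24 + M/M = -31*1/24 + 1 = -31/24 + 1 = -7/24)
sqrt((-(-36)*(-3))**2 + b(12)) = sqrt((-(-36)*(-3))**2 - 7/24) = sqrt((-9*12)**2 - 7/24) = sqrt((-108)**2 - 7/24) = sqrt(11664 - 7/24) = sqrt(279929/24) = sqrt(1679574)/12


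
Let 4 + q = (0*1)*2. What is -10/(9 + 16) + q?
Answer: -22/5 ≈ -4.4000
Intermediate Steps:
q = -4 (q = -4 + (0*1)*2 = -4 + 0*2 = -4 + 0 = -4)
-10/(9 + 16) + q = -10/(9 + 16) - 4 = -10/25 - 4 = -10*1/25 - 4 = -⅖ - 4 = -22/5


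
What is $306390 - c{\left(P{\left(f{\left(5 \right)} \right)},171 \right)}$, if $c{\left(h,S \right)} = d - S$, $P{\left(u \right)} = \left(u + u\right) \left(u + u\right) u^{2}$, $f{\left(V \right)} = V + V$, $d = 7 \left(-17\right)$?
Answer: $306680$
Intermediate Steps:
$d = -119$
$f{\left(V \right)} = 2 V$
$P{\left(u \right)} = 4 u^{4}$ ($P{\left(u \right)} = 2 u 2 u u^{2} = 4 u^{2} u^{2} = 4 u^{4}$)
$c{\left(h,S \right)} = -119 - S$
$306390 - c{\left(P{\left(f{\left(5 \right)} \right)},171 \right)} = 306390 - \left(-119 - 171\right) = 306390 - -290 = 306390 + 290 = 306680$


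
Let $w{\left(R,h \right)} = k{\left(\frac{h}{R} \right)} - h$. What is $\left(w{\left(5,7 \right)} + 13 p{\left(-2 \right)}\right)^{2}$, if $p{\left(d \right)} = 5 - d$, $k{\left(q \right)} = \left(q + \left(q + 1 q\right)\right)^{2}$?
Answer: $\frac{6456681}{625} \approx 10331.0$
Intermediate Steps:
$k{\left(q \right)} = 9 q^{2}$ ($k{\left(q \right)} = \left(q + \left(q + q\right)\right)^{2} = \left(q + 2 q\right)^{2} = \left(3 q\right)^{2} = 9 q^{2}$)
$w{\left(R,h \right)} = - h + \frac{9 h^{2}}{R^{2}}$ ($w{\left(R,h \right)} = 9 \left(\frac{h}{R}\right)^{2} - h = 9 \frac{h^{2}}{R^{2}} - h = \frac{9 h^{2}}{R^{2}} - h = - h + \frac{9 h^{2}}{R^{2}}$)
$\left(w{\left(5,7 \right)} + 13 p{\left(-2 \right)}\right)^{2} = \left(\left(\left(-1\right) 7 + \frac{9 \cdot 7^{2}}{25}\right) + 13 \left(5 - -2\right)\right)^{2} = \left(\left(-7 + 9 \cdot \frac{1}{25} \cdot 49\right) + 13 \left(5 + 2\right)\right)^{2} = \left(\left(-7 + \frac{441}{25}\right) + 13 \cdot 7\right)^{2} = \left(\frac{266}{25} + 91\right)^{2} = \left(\frac{2541}{25}\right)^{2} = \frac{6456681}{625}$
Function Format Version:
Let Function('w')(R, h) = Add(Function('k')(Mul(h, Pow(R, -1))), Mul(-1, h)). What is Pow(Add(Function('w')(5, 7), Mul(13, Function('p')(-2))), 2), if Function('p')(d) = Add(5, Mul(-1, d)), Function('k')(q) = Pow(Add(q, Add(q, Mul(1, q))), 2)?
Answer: Rational(6456681, 625) ≈ 10331.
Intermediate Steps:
Function('k')(q) = Mul(9, Pow(q, 2)) (Function('k')(q) = Pow(Add(q, Add(q, q)), 2) = Pow(Add(q, Mul(2, q)), 2) = Pow(Mul(3, q), 2) = Mul(9, Pow(q, 2)))
Function('w')(R, h) = Add(Mul(-1, h), Mul(9, Pow(R, -2), Pow(h, 2))) (Function('w')(R, h) = Add(Mul(9, Pow(Mul(h, Pow(R, -1)), 2)), Mul(-1, h)) = Add(Mul(9, Mul(Pow(R, -2), Pow(h, 2))), Mul(-1, h)) = Add(Mul(9, Pow(R, -2), Pow(h, 2)), Mul(-1, h)) = Add(Mul(-1, h), Mul(9, Pow(R, -2), Pow(h, 2))))
Pow(Add(Function('w')(5, 7), Mul(13, Function('p')(-2))), 2) = Pow(Add(Add(Mul(-1, 7), Mul(9, Pow(5, -2), Pow(7, 2))), Mul(13, Add(5, Mul(-1, -2)))), 2) = Pow(Add(Add(-7, Mul(9, Rational(1, 25), 49)), Mul(13, Add(5, 2))), 2) = Pow(Add(Add(-7, Rational(441, 25)), Mul(13, 7)), 2) = Pow(Add(Rational(266, 25), 91), 2) = Pow(Rational(2541, 25), 2) = Rational(6456681, 625)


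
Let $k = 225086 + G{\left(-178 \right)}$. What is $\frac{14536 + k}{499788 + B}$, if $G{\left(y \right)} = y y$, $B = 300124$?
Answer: $\frac{135653}{399956} \approx 0.33917$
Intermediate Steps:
$G{\left(y \right)} = y^{2}$
$k = 256770$ ($k = 225086 + \left(-178\right)^{2} = 225086 + 31684 = 256770$)
$\frac{14536 + k}{499788 + B} = \frac{14536 + 256770}{499788 + 300124} = \frac{271306}{799912} = 271306 \cdot \frac{1}{799912} = \frac{135653}{399956}$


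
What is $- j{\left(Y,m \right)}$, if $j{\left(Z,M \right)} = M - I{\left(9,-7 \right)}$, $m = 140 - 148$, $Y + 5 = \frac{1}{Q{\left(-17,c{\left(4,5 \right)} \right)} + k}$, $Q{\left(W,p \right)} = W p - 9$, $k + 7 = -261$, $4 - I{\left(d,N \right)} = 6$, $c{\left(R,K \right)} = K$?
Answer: $6$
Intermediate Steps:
$I{\left(d,N \right)} = -2$ ($I{\left(d,N \right)} = 4 - 6 = -2$)
$k = -268$ ($k = -7 - 261 = -268$)
$Q{\left(W,p \right)} = -9 + W p$
$Y = - \frac{1811}{362}$ ($Y = -5 + \frac{1}{\left(-9 - 85\right) - 268} = -5 + \frac{1}{-94 - 268} = -5 + \frac{1}{-362} = -5 - \frac{1}{362} = - \frac{1811}{362} \approx -5.0028$)
$m = -8$ ($m = 140 - 148 = -8$)
$j{\left(Z,M \right)} = 2 + M$ ($j{\left(Z,M \right)} = M - -2 = M + 2 = 2 + M$)
$- j{\left(Y,m \right)} = - (2 - 8) = \left(-1\right) \left(-6\right) = 6$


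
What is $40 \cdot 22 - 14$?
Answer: $866$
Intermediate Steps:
$40 \cdot 22 - 14 = 880 - 14 = 866$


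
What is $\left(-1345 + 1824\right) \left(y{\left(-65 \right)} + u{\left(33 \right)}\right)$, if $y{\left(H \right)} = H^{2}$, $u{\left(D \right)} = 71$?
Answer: $2057784$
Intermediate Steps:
$\left(-1345 + 1824\right) \left(y{\left(-65 \right)} + u{\left(33 \right)}\right) = \left(-1345 + 1824\right) \left(\left(-65\right)^{2} + 71\right) = 479 \left(4225 + 71\right) = 479 \cdot 4296 = 2057784$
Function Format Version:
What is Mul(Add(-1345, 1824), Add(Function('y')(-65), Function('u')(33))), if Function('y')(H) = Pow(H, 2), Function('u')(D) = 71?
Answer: 2057784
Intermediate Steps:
Mul(Add(-1345, 1824), Add(Function('y')(-65), Function('u')(33))) = Mul(Add(-1345, 1824), Add(Pow(-65, 2), 71)) = Mul(479, Add(4225, 71)) = Mul(479, 4296) = 2057784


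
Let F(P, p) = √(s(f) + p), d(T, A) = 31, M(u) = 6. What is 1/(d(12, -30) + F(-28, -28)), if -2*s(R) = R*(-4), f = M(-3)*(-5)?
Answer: 31/1049 - 2*I*√22/1049 ≈ 0.029552 - 0.0089426*I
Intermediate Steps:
f = -30 (f = 6*(-5) = -30)
s(R) = 2*R (s(R) = -R*(-4)/2 = -(-2)*R = 2*R)
F(P, p) = √(-60 + p) (F(P, p) = √(2*(-30) + p) = √(-60 + p))
1/(d(12, -30) + F(-28, -28)) = 1/(31 + √(-60 - 28)) = 1/(31 + √(-88)) = 1/(31 + 2*I*√22)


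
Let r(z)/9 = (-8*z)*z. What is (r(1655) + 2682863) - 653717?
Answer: -195180654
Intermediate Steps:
r(z) = -72*z² (r(z) = 9*((-8*z)*z) = 9*(-8*z²) = -72*z²)
(r(1655) + 2682863) - 653717 = (-72*1655² + 2682863) - 653717 = (-72*2739025 + 2682863) - 653717 = (-197209800 + 2682863) - 653717 = -194526937 - 653717 = -195180654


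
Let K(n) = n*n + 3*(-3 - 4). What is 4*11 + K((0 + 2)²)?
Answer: 39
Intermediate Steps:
K(n) = -21 + n² (K(n) = n² + 3*(-7) = n² - 21 = -21 + n²)
4*11 + K((0 + 2)²) = 4*11 + (-21 + ((0 + 2)²)²) = 44 + (-21 + (2²)²) = 44 + (-21 + 4²) = 44 + (-21 + 16) = 44 - 5 = 39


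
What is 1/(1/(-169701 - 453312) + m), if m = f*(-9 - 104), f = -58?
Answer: 623013/4083227201 ≈ 0.00015258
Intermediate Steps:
m = 6554 (m = -58*(-9 - 104) = -58*(-113) = 6554)
1/(1/(-169701 - 453312) + m) = 1/(1/(-169701 - 453312) + 6554) = 1/(1/(-623013) + 6554) = 1/(-1/623013 + 6554) = 1/(4083227201/623013) = 623013/4083227201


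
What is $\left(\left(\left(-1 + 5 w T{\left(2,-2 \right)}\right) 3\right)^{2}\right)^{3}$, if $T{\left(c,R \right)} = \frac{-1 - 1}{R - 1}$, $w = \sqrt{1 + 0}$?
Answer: $117649$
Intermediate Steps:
$w = 1$ ($w = \sqrt{1} = 1$)
$T{\left(c,R \right)} = - \frac{2}{-1 + R}$
$\left(\left(\left(-1 + 5 w T{\left(2,-2 \right)}\right) 3\right)^{2}\right)^{3} = \left(\left(\left(-1 + 5 \cdot 1 \left(- \frac{2}{-1 - 2}\right)\right) 3\right)^{2}\right)^{3} = \left(\left(\left(-1 + 5 \left(- \frac{2}{-3}\right)\right) 3\right)^{2}\right)^{3} = \left(\left(\left(-1 + 5 \left(\left(-2\right) \left(- \frac{1}{3}\right)\right)\right) 3\right)^{2}\right)^{3} = \left(\left(\left(-1 + 5 \cdot \frac{2}{3}\right) 3\right)^{2}\right)^{3} = \left(\left(\left(-1 + \frac{10}{3}\right) 3\right)^{2}\right)^{3} = \left(\left(\frac{7}{3} \cdot 3\right)^{2}\right)^{3} = \left(7^{2}\right)^{3} = 49^{3} = 117649$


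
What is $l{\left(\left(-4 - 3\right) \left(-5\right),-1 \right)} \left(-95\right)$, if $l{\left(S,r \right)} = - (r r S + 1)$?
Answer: $3420$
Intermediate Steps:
$l{\left(S,r \right)} = -1 - S r^{2}$ ($l{\left(S,r \right)} = - (r^{2} S + 1) = - (S r^{2} + 1) = - (1 + S r^{2}) = -1 - S r^{2}$)
$l{\left(\left(-4 - 3\right) \left(-5\right),-1 \right)} \left(-95\right) = \left(-1 - \left(-4 - 3\right) \left(-5\right) \left(-1\right)^{2}\right) \left(-95\right) = \left(-1 - \left(-7\right) \left(-5\right) 1\right) \left(-95\right) = \left(-1 - 35 \cdot 1\right) \left(-95\right) = \left(-1 - 35\right) \left(-95\right) = \left(-36\right) \left(-95\right) = 3420$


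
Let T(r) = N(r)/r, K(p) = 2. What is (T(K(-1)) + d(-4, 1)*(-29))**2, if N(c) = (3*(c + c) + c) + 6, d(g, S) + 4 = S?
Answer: 9409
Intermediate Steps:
d(g, S) = -4 + S
N(c) = 6 + 7*c (N(c) = (3*(2*c) + c) + 6 = (6*c + c) + 6 = 7*c + 6 = 6 + 7*c)
T(r) = (6 + 7*r)/r
(T(K(-1)) + d(-4, 1)*(-29))**2 = ((7 + 6/2) + (-4 + 1)*(-29))**2 = ((7 + 6*(1/2)) - 3*(-29))**2 = ((7 + 3) + 87)**2 = (10 + 87)**2 = 97**2 = 9409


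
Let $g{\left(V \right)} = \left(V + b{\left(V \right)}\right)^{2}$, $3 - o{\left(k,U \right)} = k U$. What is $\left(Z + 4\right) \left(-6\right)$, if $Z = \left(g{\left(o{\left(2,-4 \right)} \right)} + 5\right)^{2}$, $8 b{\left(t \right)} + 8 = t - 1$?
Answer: $- \frac{13296147}{128} \approx -1.0388 \cdot 10^{5}$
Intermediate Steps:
$b{\left(t \right)} = - \frac{9}{8} + \frac{t}{8}$ ($b{\left(t \right)} = -1 + \frac{t - 1}{8} = -1 + \frac{-1 + t}{8} = -1 + \left(- \frac{1}{8} + \frac{t}{8}\right) = - \frac{9}{8} + \frac{t}{8}$)
$o{\left(k,U \right)} = 3 - U k$ ($o{\left(k,U \right)} = 3 - k U = 3 - U k$)
$g{\left(V \right)} = \left(- \frac{9}{8} + \frac{9 V}{8}\right)^{2}$ ($g{\left(V \right)} = \left(V + \left(- \frac{9}{8} + \frac{V}{8}\right)\right)^{2} = \left(- \frac{9}{8} + \frac{9 V}{8}\right)^{2}$)
$Z = \frac{4431025}{256}$ ($Z = \left(\frac{81 \left(-1 - \left(-3 - 8\right)\right)^{2}}{64} + 5\right)^{2} = \left(\frac{81 \left(-1 + \left(3 + 8\right)\right)^{2}}{64} + 5\right)^{2} = \left(\frac{81 \left(-1 + 11\right)^{2}}{64} + 5\right)^{2} = \left(\frac{81 \cdot 10^{2}}{64} + 5\right)^{2} = \left(\frac{81}{64} \cdot 100 + 5\right)^{2} = \left(\frac{2025}{16} + 5\right)^{2} = \left(\frac{2105}{16}\right)^{2} = \frac{4431025}{256} \approx 17309.0$)
$\left(Z + 4\right) \left(-6\right) = \left(\frac{4431025}{256} + 4\right) \left(-6\right) = \frac{4432049}{256} \left(-6\right) = - \frac{13296147}{128}$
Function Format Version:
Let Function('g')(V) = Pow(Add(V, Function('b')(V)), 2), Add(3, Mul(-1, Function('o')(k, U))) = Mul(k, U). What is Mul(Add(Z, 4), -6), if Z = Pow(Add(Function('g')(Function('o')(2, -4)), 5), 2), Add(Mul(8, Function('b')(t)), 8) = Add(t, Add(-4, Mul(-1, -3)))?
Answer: Rational(-13296147, 128) ≈ -1.0388e+5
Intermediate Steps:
Function('b')(t) = Add(Rational(-9, 8), Mul(Rational(1, 8), t)) (Function('b')(t) = Add(-1, Mul(Rational(1, 8), Add(t, Add(-4, Mul(-1, -3))))) = Add(-1, Mul(Rational(1, 8), Add(t, Add(-4, 3)))) = Add(-1, Mul(Rational(1, 8), Add(t, -1))) = Add(-1, Mul(Rational(1, 8), Add(-1, t))) = Add(-1, Add(Rational(-1, 8), Mul(Rational(1, 8), t))) = Add(Rational(-9, 8), Mul(Rational(1, 8), t)))
Function('o')(k, U) = Add(3, Mul(-1, U, k)) (Function('o')(k, U) = Add(3, Mul(-1, Mul(k, U))) = Add(3, Mul(-1, Mul(U, k))) = Add(3, Mul(-1, U, k)))
Function('g')(V) = Pow(Add(Rational(-9, 8), Mul(Rational(9, 8), V)), 2) (Function('g')(V) = Pow(Add(V, Add(Rational(-9, 8), Mul(Rational(1, 8), V))), 2) = Pow(Add(Rational(-9, 8), Mul(Rational(9, 8), V)), 2))
Z = Rational(4431025, 256) (Z = Pow(Add(Mul(Rational(81, 64), Pow(Add(-1, Add(3, Mul(-1, -4, 2))), 2)), 5), 2) = Pow(Add(Mul(Rational(81, 64), Pow(Add(-1, Add(3, 8)), 2)), 5), 2) = Pow(Add(Mul(Rational(81, 64), Pow(Add(-1, 11), 2)), 5), 2) = Pow(Add(Mul(Rational(81, 64), Pow(10, 2)), 5), 2) = Pow(Add(Mul(Rational(81, 64), 100), 5), 2) = Pow(Add(Rational(2025, 16), 5), 2) = Pow(Rational(2105, 16), 2) = Rational(4431025, 256) ≈ 17309.)
Mul(Add(Z, 4), -6) = Mul(Add(Rational(4431025, 256), 4), -6) = Mul(Rational(4432049, 256), -6) = Rational(-13296147, 128)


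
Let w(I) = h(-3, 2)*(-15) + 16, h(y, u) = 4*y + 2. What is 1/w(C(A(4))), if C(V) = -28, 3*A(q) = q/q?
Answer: 1/166 ≈ 0.0060241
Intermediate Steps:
A(q) = ⅓ (A(q) = (q/q)/3 = (⅓)*1 = ⅓)
h(y, u) = 2 + 4*y
w(I) = 166 (w(I) = (2 + 4*(-3))*(-15) + 16 = (2 - 12)*(-15) + 16 = -10*(-15) + 16 = 150 + 16 = 166)
1/w(C(A(4))) = 1/166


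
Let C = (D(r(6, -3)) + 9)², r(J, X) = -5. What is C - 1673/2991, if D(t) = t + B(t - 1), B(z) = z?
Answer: 10291/2991 ≈ 3.4407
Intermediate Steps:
D(t) = -1 + 2*t (D(t) = t + (t - 1) = t + (-1 + t) = -1 + 2*t)
C = 4 (C = ((-1 + 2*(-5)) + 9)² = ((-1 - 10) + 9)² = (-11 + 9)² = (-2)² = 4)
C - 1673/2991 = 4 - 1673/2991 = 10291/2991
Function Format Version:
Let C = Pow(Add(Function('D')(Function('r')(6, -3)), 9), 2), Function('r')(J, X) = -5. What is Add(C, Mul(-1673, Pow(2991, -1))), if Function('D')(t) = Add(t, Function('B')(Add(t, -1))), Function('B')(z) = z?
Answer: Rational(10291, 2991) ≈ 3.4407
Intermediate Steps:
Function('D')(t) = Add(-1, Mul(2, t)) (Function('D')(t) = Add(t, Add(t, -1)) = Add(t, Add(-1, t)) = Add(-1, Mul(2, t)))
C = 4 (C = Pow(Add(Add(-1, Mul(2, -5)), 9), 2) = Pow(Add(Add(-1, -10), 9), 2) = Pow(Add(-11, 9), 2) = Pow(-2, 2) = 4)
Add(C, Mul(-1673, Pow(2991, -1))) = Add(4, Mul(-1673, Pow(2991, -1))) = Add(4, Mul(-1673, Rational(1, 2991))) = Add(4, Rational(-1673, 2991)) = Rational(10291, 2991)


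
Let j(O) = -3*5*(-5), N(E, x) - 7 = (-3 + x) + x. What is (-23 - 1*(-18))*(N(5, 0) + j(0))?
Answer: -395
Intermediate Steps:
N(E, x) = 4 + 2*x (N(E, x) = 7 + ((-3 + x) + x) = 7 + (-3 + 2*x) = 4 + 2*x)
j(O) = 75 (j(O) = -15*(-5) = 75)
(-23 - 1*(-18))*(N(5, 0) + j(0)) = (-23 - 1*(-18))*((4 + 2*0) + 75) = (-23 + 18)*((4 + 0) + 75) = -5*(4 + 75) = -5*79 = -395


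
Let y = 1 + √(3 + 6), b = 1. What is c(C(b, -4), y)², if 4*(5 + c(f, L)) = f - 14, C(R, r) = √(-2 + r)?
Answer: (34 - I*√6)²/16 ≈ 71.875 - 10.41*I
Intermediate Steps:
y = 4 (y = 1 + √9 = 1 + 3 = 4)
c(f, L) = -17/2 + f/4 (c(f, L) = -5 + (f - 14)/4 = -5 + (-14 + f)/4 = -5 + (-7/2 + f/4) = -17/2 + f/4)
c(C(b, -4), y)² = (-17/2 + √(-2 - 4)/4)² = (-17/2 + √(-6)/4)² = (-17/2 + (I*√6)/4)² = (-17/2 + I*√6/4)²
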